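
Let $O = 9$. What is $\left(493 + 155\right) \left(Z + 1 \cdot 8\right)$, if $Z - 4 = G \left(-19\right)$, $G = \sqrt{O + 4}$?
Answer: $7776 - 12312 \sqrt{13} \approx -36616.0$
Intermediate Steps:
$G = \sqrt{13}$ ($G = \sqrt{9 + 4} = \sqrt{13} \approx 3.6056$)
$Z = 4 - 19 \sqrt{13}$ ($Z = 4 + \sqrt{13} \left(-19\right) = 4 - 19 \sqrt{13} \approx -64.505$)
$\left(493 + 155\right) \left(Z + 1 \cdot 8\right) = \left(493 + 155\right) \left(\left(4 - 19 \sqrt{13}\right) + 1 \cdot 8\right) = 648 \left(\left(4 - 19 \sqrt{13}\right) + 8\right) = 648 \left(12 - 19 \sqrt{13}\right) = 7776 - 12312 \sqrt{13}$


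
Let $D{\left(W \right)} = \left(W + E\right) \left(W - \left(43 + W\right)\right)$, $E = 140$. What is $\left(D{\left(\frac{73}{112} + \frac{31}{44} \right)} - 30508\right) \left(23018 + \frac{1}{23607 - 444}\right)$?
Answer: $- \frac{8010702476367105}{9512272} \approx -8.4214 \cdot 10^{8}$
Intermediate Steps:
$D{\left(W \right)} = -6020 - 43 W$ ($D{\left(W \right)} = \left(W + 140\right) \left(W - \left(43 + W\right)\right) = \left(140 + W\right) \left(-43\right) = -6020 - 43 W$)
$\left(D{\left(\frac{73}{112} + \frac{31}{44} \right)} - 30508\right) \left(23018 + \frac{1}{23607 - 444}\right) = \left(\left(-6020 - 43 \left(\frac{73}{112} + \frac{31}{44}\right)\right) - 30508\right) \left(23018 + \frac{1}{23607 - 444}\right) = \left(\left(-6020 - 43 \left(73 \cdot \frac{1}{112} + 31 \cdot \frac{1}{44}\right)\right) - 30508\right) \left(23018 + \frac{1}{23163}\right) = \left(\left(-6020 - 43 \left(\frac{73}{112} + \frac{31}{44}\right)\right) - 30508\right) \left(23018 + \frac{1}{23163}\right) = \left(\left(-6020 - \frac{71853}{1232}\right) - 30508\right) \frac{533165935}{23163} = \left(- \frac{7488493}{1232} - 30508\right) \frac{533165935}{23163} = \left(- \frac{45074349}{1232}\right) \frac{533165935}{23163} = - \frac{8010702476367105}{9512272}$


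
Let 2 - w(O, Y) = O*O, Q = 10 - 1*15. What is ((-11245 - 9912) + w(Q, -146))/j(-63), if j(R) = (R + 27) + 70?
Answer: -10590/17 ≈ -622.94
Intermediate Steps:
Q = -5 (Q = 10 - 15 = -5)
w(O, Y) = 2 - O² (w(O, Y) = 2 - O*O = 2 - O²)
j(R) = 97 + R (j(R) = (27 + R) + 70 = 97 + R)
((-11245 - 9912) + w(Q, -146))/j(-63) = ((-11245 - 9912) + (2 - 1*(-5)²))/(97 - 63) = (-21157 + (2 - 1*25))/34 = (-21157 + (2 - 25))*(1/34) = (-21157 - 23)*(1/34) = -21180*1/34 = -10590/17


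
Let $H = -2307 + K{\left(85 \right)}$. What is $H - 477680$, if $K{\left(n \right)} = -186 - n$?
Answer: $-480258$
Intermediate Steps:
$H = -2578$ ($H = -2307 - 271 = -2578$)
$H - 477680 = -2578 - 477680 = -480258$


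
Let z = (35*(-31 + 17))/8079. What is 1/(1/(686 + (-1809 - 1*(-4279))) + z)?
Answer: -2833036/170929 ≈ -16.574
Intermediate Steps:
z = -490/8079 (z = (35*(-14))*(1/8079) = -490*1/8079 = -490/8079 ≈ -0.060651)
1/(1/(686 + (-1809 - 1*(-4279))) + z) = 1/(1/(686 + (-1809 - 1*(-4279))) - 490/8079) = 1/(1/(686 + (-1809 + 4279)) - 490/8079) = 1/(1/(686 + 2470) - 490/8079) = 1/(1/3156 - 490/8079) = 1/(-170929/2833036) = -2833036/170929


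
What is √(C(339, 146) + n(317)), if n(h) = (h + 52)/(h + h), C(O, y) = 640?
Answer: √257485786/634 ≈ 25.310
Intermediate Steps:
n(h) = (52 + h)/(2*h) (n(h) = (52 + h)/((2*h)) = (52 + h)*(1/(2*h)) = (52 + h)/(2*h))
√(C(339, 146) + n(317)) = √(640 + (½)*(52 + 317)/317) = √(640 + (½)*(1/317)*369) = √(640 + 369/634) = √(406129/634) = √257485786/634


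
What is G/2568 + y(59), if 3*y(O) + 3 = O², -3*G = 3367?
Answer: 8928137/7704 ≈ 1158.9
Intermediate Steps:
G = -3367/3 (G = -⅓*3367 = -3367/3 ≈ -1122.3)
y(O) = -1 + O²/3
G/2568 + y(59) = -3367/3/2568 + (-1 + (⅓)*59²) = -3367/3*1/2568 + (-1 + (⅓)*3481) = -3367/7704 + (-1 + 3481/3) = -3367/7704 + 3478/3 = 8928137/7704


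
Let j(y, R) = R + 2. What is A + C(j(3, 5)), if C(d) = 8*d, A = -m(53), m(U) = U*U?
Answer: -2753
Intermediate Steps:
m(U) = U²
j(y, R) = 2 + R
A = -2809 (A = -1*53² = -1*2809 = -2809)
A + C(j(3, 5)) = -2809 + 8*(2 + 5) = -2809 + 8*7 = -2809 + 56 = -2753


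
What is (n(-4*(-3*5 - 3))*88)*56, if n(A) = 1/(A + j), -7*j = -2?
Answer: 1568/23 ≈ 68.174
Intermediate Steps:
j = 2/7 (j = -⅐*(-2) = 2/7 ≈ 0.28571)
n(A) = 1/(2/7 + A) (n(A) = 1/(A + 2/7) = 1/(2/7 + A))
(n(-4*(-3*5 - 3))*88)*56 = ((7/(2 + 7*(-4*(-3*5 - 3))))*88)*56 = ((7/(2 + 7*(-4*(-15 - 3))))*88)*56 = ((7/(2 + 7*(-4*(-18))))*88)*56 = ((7/(2 + 7*72))*88)*56 = ((7/(2 + 504))*88)*56 = ((7/506)*88)*56 = (28/23)*56 = 1568/23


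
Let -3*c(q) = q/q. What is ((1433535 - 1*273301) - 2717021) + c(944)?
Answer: -4670362/3 ≈ -1.5568e+6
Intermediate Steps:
c(q) = -⅓ (c(q) = -q/(3*q) = -⅓*1 = -⅓)
((1433535 - 1*273301) - 2717021) + c(944) = ((1433535 - 1*273301) - 2717021) - ⅓ = ((1433535 - 273301) - 2717021) - ⅓ = (1160234 - 2717021) - ⅓ = -1556787 - ⅓ = -4670362/3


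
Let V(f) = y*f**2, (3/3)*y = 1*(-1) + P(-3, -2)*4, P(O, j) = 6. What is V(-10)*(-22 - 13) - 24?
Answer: -80524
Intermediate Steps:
y = 23 (y = 1*(-1) + 6*4 = -1 + 24 = 23)
V(f) = 23*f**2
V(-10)*(-22 - 13) - 24 = (23*(-10)**2)*(-22 - 13) - 24 = (23*100)*(-35) - 24 = 2300*(-35) - 24 = -80500 - 24 = -80524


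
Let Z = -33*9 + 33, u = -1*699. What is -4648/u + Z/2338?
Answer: 5341244/817131 ≈ 6.5366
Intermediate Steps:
u = -699
Z = -264 (Z = -297 + 33 = -264)
-4648/u + Z/2338 = -4648/(-699) - 264/2338 = -4648*(-1/699) - 264*1/2338 = 4648/699 - 132/1169 = 5341244/817131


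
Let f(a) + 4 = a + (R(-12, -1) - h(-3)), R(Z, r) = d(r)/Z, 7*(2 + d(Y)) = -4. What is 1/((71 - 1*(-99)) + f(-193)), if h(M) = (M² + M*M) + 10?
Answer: -14/767 ≈ -0.018253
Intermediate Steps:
d(Y) = -18/7 (d(Y) = -2 + (⅐)*(-4) = -2 - 4/7 = -18/7)
R(Z, r) = -18/(7*Z)
h(M) = 10 + 2*M² (h(M) = (M² + M²) + 10 = 2*M² + 10 = 10 + 2*M²)
f(a) = -445/14 + a (f(a) = -4 + (a + (-18/7/(-12) - (10 + 2*(-3)²))) = -4 + (a + (-18/7*(-1/12) - (10 + 2*9))) = -4 + (a + (3/14 - (10 + 18))) = -4 + (a + (3/14 - 1*28)) = -4 + (a + (3/14 - 28)) = -4 + (a - 389/14) = -4 + (-389/14 + a) = -445/14 + a)
1/((71 - 1*(-99)) + f(-193)) = 1/((71 - 1*(-99)) + (-445/14 - 193)) = 1/((71 + 99) - 3147/14) = 1/(170 - 3147/14) = 1/(-767/14) = -14/767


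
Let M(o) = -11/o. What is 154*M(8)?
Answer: -847/4 ≈ -211.75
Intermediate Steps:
154*M(8) = 154*(-11/8) = -847/4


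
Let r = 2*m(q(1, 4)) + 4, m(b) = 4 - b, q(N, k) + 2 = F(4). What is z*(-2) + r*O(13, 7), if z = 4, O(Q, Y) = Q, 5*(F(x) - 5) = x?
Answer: 246/5 ≈ 49.200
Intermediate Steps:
F(x) = 5 + x/5
q(N, k) = 19/5 (q(N, k) = -2 + (5 + (⅕)*4) = -2 + (5 + ⅘) = -2 + 29/5 = 19/5)
r = 22/5 (r = 2*(4 - 1*19/5) + 4 = 2*(4 - 19/5) + 4 = 2*(⅕) + 4 = ⅖ + 4 = 22/5 ≈ 4.4000)
z*(-2) + r*O(13, 7) = 4*(-2) + (22/5)*13 = -8 + 286/5 = 246/5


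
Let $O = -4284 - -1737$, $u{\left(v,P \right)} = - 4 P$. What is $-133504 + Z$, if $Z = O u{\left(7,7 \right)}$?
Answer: $-62188$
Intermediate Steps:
$O = -2547$ ($O = -4284 + 1737 = -2547$)
$Z = 71316$ ($Z = - 2547 \left(\left(-4\right) 7\right) = \left(-2547\right) \left(-28\right) = 71316$)
$-133504 + Z = -133504 + 71316 = -62188$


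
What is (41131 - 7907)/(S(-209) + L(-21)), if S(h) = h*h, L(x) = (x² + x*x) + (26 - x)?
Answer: 16612/22305 ≈ 0.74477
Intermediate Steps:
L(x) = 26 - x + 2*x² (L(x) = (x² + x²) + (26 - x) = 2*x² + (26 - x) = 26 - x + 2*x²)
S(h) = h²
(41131 - 7907)/(S(-209) + L(-21)) = (41131 - 7907)/((-209)² + (26 - 1*(-21) + 2*(-21)²)) = 33224/(43681 + (26 + 21 + 2*441)) = 33224/(43681 + (26 + 21 + 882)) = 33224/(43681 + 929) = 33224/44610 = 33224*(1/44610) = 16612/22305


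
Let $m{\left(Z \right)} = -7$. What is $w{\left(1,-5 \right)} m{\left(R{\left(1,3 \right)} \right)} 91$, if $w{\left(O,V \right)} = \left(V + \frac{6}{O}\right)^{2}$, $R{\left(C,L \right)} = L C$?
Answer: $-637$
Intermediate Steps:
$R{\left(C,L \right)} = C L$
$w{\left(1,-5 \right)} m{\left(R{\left(1,3 \right)} \right)} 91 = 1^{-2} \left(6 + 1 \left(-5\right)\right)^{2} \left(-7\right) 91 = 1 \left(6 - 5\right)^{2} \left(-7\right) 91 = 1 \cdot 1^{2} \left(-7\right) 91 = 1 \cdot 1 \left(-7\right) 91 = 1 \left(-7\right) 91 = \left(-7\right) 91 = -637$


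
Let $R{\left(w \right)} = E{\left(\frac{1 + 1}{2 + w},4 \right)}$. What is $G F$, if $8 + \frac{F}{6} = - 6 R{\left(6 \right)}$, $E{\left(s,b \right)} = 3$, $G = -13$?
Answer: $2028$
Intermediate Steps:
$R{\left(w \right)} = 3$
$F = -156$ ($F = -48 + 6 \left(\left(-6\right) 3\right) = -48 + 6 \left(-18\right) = -48 - 108 = -156$)
$G F = \left(-13\right) \left(-156\right) = 2028$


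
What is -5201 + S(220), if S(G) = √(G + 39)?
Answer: -5201 + √259 ≈ -5184.9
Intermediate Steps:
S(G) = √(39 + G)
-5201 + S(220) = -5201 + √(39 + 220) = -5201 + √259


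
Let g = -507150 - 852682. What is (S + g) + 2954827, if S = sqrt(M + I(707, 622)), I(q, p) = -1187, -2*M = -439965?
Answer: 1594995 + sqrt(875182)/2 ≈ 1.5955e+6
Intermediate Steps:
M = 439965/2 (M = -1/2*(-439965) = 439965/2 ≈ 2.1998e+5)
g = -1359832
S = sqrt(875182)/2 (S = sqrt(439965/2 - 1187) = sqrt(437591/2) = sqrt(875182)/2 ≈ 467.76)
(S + g) + 2954827 = (sqrt(875182)/2 - 1359832) + 2954827 = (-1359832 + sqrt(875182)/2) + 2954827 = 1594995 + sqrt(875182)/2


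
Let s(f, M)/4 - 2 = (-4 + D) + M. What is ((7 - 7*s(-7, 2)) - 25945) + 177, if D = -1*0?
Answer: -25761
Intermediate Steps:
D = 0
s(f, M) = -8 + 4*M (s(f, M) = 8 + 4*((-4 + 0) + M) = 8 + 4*(-4 + M) = 8 + (-16 + 4*M) = -8 + 4*M)
((7 - 7*s(-7, 2)) - 25945) + 177 = ((7 - 7*(-8 + 4*2)) - 25945) + 177 = ((7 - 7*(-8 + 8)) - 25945) + 177 = ((7 - 7*0) - 25945) + 177 = ((7 + 0) - 25945) + 177 = (7 - 25945) + 177 = -25938 + 177 = -25761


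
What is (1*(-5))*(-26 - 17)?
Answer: 215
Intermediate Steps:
(1*(-5))*(-26 - 17) = -5*(-43) = 215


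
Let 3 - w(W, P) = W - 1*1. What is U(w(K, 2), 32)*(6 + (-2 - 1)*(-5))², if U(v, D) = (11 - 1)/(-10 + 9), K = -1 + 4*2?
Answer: -4410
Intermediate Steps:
K = 7 (K = -1 + 8 = 7)
w(W, P) = 4 - W (w(W, P) = 3 - (W - 1*1) = 3 - (W - 1) = 3 - (-1 + W) = 3 + (1 - W) = 4 - W)
U(v, D) = -10 (U(v, D) = 10/(-1) = 10*(-1) = -10)
U(w(K, 2), 32)*(6 + (-2 - 1)*(-5))² = -10*(6 + (-2 - 1)*(-5))² = -10*(6 - 3*(-5))² = -10*(6 + 15)² = -10*21² = -10*441 = -4410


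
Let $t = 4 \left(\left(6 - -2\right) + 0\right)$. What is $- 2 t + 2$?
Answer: $-62$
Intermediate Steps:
$t = 32$ ($t = 4 \left(\left(6 + 2\right) + 0\right) = 4 \left(8 + 0\right) = 4 \cdot 8 = 32$)
$- 2 t + 2 = \left(-2\right) 32 + 2 = -64 + 2 = -62$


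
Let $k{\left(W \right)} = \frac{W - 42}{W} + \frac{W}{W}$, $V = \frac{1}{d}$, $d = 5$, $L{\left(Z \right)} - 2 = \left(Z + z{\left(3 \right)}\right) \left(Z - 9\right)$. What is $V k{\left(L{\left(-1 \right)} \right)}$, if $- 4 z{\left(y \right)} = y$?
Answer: $- \frac{2}{65} \approx -0.030769$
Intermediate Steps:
$z{\left(y \right)} = - \frac{y}{4}$
$L{\left(Z \right)} = 2 + \left(-9 + Z\right) \left(- \frac{3}{4} + Z\right)$ ($L{\left(Z \right)} = 2 + \left(Z - \frac{3}{4}\right) \left(Z - 9\right) = 2 + \left(Z - \frac{3}{4}\right) \left(-9 + Z\right) = 2 + \left(- \frac{3}{4} + Z\right) \left(-9 + Z\right) = 2 + \left(-9 + Z\right) \left(- \frac{3}{4} + Z\right)$)
$V = \frac{1}{5} \approx 0.2$
$k{\left(W \right)} = 1 + \frac{-42 + W}{W}$ ($k{\left(W \right)} = \frac{-42 + W}{W} + 1 = 1 + \frac{-42 + W}{W}$)
$V k{\left(L{\left(-1 \right)} \right)} = \frac{2 - \frac{42}{\frac{35}{4} + \left(-1\right)^{2} - - \frac{39}{4}}}{5} = \frac{2 - \frac{42}{\frac{35}{4} + 1 + \frac{39}{4}}}{5} = \frac{2 - \frac{42}{\frac{39}{2}}}{5} = \frac{2 - \frac{28}{13}}{5} = \frac{1}{5} \left(- \frac{2}{13}\right) = - \frac{2}{65}$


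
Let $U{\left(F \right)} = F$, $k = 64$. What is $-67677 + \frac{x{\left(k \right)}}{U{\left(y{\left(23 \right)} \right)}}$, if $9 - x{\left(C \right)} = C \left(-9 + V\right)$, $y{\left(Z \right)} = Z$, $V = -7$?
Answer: $- \frac{1555538}{23} \approx -67632.0$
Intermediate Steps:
$x{\left(C \right)} = 9 + 16 C$ ($x{\left(C \right)} = 9 - C \left(-9 - 7\right) = 9 - C \left(-16\right) = 9 - - 16 C = 9 + 16 C$)
$-67677 + \frac{x{\left(k \right)}}{U{\left(y{\left(23 \right)} \right)}} = -67677 + \frac{9 + 16 \cdot 64}{23} = -67677 + \left(9 + 1024\right) \frac{1}{23} = -67677 + 1033 \cdot \frac{1}{23} = -67677 + \frac{1033}{23} = - \frac{1555538}{23}$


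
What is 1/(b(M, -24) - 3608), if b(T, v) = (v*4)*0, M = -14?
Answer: -1/3608 ≈ -0.00027716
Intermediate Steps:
b(T, v) = 0 (b(T, v) = (4*v)*0 = 0)
1/(b(M, -24) - 3608) = 1/(0 - 3608) = 1/(-3608) = -1/3608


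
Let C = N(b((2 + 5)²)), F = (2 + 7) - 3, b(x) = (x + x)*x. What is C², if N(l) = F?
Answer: 36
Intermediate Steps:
b(x) = 2*x² (b(x) = (2*x)*x = 2*x²)
F = 6 (F = 9 - 3 = 6)
N(l) = 6
C = 6
C² = 6² = 36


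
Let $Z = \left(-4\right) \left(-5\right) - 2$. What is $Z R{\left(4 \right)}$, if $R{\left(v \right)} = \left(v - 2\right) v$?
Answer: $144$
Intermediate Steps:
$R{\left(v \right)} = v \left(-2 + v\right)$ ($R{\left(v \right)} = \left(-2 + v\right) v = v \left(-2 + v\right)$)
$Z = 18$ ($Z = 20 - 2 = 18$)
$Z R{\left(4 \right)} = 18 \cdot 4 \left(-2 + 4\right) = 18 \cdot 4 \cdot 2 = 18 \cdot 8 = 144$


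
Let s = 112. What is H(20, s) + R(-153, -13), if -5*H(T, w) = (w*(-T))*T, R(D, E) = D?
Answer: 8807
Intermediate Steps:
H(T, w) = w*T²/5 (H(T, w) = -w*(-T)*T/5 = -(-T*w)*T/5 = -(-1)*w*T²/5 = w*T²/5)
H(20, s) + R(-153, -13) = (⅕)*112*20² - 153 = (⅕)*112*400 - 153 = 8960 - 153 = 8807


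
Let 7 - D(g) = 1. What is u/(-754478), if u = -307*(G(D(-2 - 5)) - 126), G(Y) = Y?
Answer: -18420/377239 ≈ -0.048828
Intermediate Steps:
D(g) = 6 (D(g) = 7 - 1*1 = 7 - 1 = 6)
u = 36840 (u = -307*(6 - 126) = -307*(-120) = 36840)
u/(-754478) = 36840/(-754478) = 36840*(-1/754478) = -18420/377239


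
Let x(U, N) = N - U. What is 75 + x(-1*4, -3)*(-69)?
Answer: 6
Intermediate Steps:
75 + x(-1*4, -3)*(-69) = 75 + (-3 - (-1)*4)*(-69) = 75 + (-3 - 1*(-4))*(-69) = 75 + (-3 + 4)*(-69) = 75 + 1*(-69) = 75 - 69 = 6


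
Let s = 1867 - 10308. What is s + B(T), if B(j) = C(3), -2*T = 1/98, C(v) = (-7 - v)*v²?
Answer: -8531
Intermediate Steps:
C(v) = v²*(-7 - v)
T = -1/196 (T = -½/98 = -½*1/98 = -1/196 ≈ -0.0051020)
B(j) = -90 (B(j) = 3²*(-7 - 1*3) = 9*(-7 - 3) = 9*(-10) = -90)
s = -8441
s + B(T) = -8441 - 90 = -8531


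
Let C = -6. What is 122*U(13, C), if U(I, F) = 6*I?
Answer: 9516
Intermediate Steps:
122*U(13, C) = 122*(6*13) = 122*78 = 9516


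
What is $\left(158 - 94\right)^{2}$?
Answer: $4096$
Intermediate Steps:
$\left(158 - 94\right)^{2} = 64^{2} = 4096$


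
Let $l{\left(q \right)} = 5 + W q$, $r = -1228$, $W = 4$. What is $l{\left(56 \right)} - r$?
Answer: $1457$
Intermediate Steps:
$l{\left(q \right)} = 5 + 4 q$
$l{\left(56 \right)} - r = \left(5 + 4 \cdot 56\right) - -1228 = \left(5 + 224\right) + 1228 = 229 + 1228 = 1457$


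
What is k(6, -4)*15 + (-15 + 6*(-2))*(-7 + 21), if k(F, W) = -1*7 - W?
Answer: -423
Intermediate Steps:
k(F, W) = -7 - W
k(6, -4)*15 + (-15 + 6*(-2))*(-7 + 21) = (-7 - 1*(-4))*15 + (-15 + 6*(-2))*(-7 + 21) = (-7 + 4)*15 + (-15 - 12)*14 = -3*15 - 27*14 = -45 - 378 = -423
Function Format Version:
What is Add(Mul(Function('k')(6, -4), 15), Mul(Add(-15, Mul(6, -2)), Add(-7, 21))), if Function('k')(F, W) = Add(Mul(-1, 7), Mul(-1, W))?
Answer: -423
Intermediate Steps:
Function('k')(F, W) = Add(-7, Mul(-1, W))
Add(Mul(Function('k')(6, -4), 15), Mul(Add(-15, Mul(6, -2)), Add(-7, 21))) = Add(Mul(Add(-7, Mul(-1, -4)), 15), Mul(Add(-15, Mul(6, -2)), Add(-7, 21))) = Add(Mul(Add(-7, 4), 15), Mul(Add(-15, -12), 14)) = Add(Mul(-3, 15), Mul(-27, 14)) = Add(-45, -378) = -423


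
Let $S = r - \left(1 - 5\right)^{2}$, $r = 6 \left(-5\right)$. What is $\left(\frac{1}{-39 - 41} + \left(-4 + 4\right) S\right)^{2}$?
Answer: $\frac{1}{6400} \approx 0.00015625$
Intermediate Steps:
$r = -30$
$S = -46$ ($S = -30 - \left(1 - 5\right)^{2} = -30 - \left(-4\right)^{2} = -30 - 16 = -46$)
$\left(\frac{1}{-39 - 41} + \left(-4 + 4\right) S\right)^{2} = \left(\frac{1}{-39 - 41} + \left(-4 + 4\right) \left(-46\right)\right)^{2} = \left(\frac{1}{-80} + 0 \left(-46\right)\right)^{2} = \left(- \frac{1}{80} + 0\right)^{2} = \left(- \frac{1}{80}\right)^{2} = \frac{1}{6400}$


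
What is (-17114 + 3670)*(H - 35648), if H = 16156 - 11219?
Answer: 412878684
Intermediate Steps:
H = 4937
(-17114 + 3670)*(H - 35648) = (-17114 + 3670)*(4937 - 35648) = -13444*(-30711) = 412878684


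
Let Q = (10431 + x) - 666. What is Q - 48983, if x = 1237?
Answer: -37981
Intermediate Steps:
Q = 11002 (Q = (10431 + 1237) - 666 = 11668 - 666 = 11002)
Q - 48983 = 11002 - 48983 = -37981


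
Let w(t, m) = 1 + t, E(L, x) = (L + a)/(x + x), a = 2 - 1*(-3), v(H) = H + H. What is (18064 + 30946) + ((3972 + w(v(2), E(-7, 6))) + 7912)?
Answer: 60899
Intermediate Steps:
v(H) = 2*H
a = 5 (a = 2 + 3 = 5)
E(L, x) = (5 + L)/(2*x) (E(L, x) = (L + 5)/(x + x) = (5 + L)/((2*x)) = (5 + L)*(1/(2*x)) = (5 + L)/(2*x))
(18064 + 30946) + ((3972 + w(v(2), E(-7, 6))) + 7912) = (18064 + 30946) + ((3972 + (1 + 2*2)) + 7912) = 49010 + ((3972 + (1 + 4)) + 7912) = 49010 + ((3972 + 5) + 7912) = 49010 + (3977 + 7912) = 49010 + 11889 = 60899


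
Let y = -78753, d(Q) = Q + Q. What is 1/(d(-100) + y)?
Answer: -1/78953 ≈ -1.2666e-5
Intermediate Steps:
d(Q) = 2*Q
1/(d(-100) + y) = 1/(2*(-100) - 78753) = 1/(-200 - 78753) = 1/(-78953) = -1/78953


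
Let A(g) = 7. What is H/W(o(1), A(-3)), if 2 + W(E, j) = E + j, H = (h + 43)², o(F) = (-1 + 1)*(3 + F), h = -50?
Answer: 49/5 ≈ 9.8000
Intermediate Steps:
o(F) = 0 (o(F) = 0*(3 + F) = 0)
H = 49 (H = (-50 + 43)² = (-7)² = 49)
W(E, j) = -2 + E + j (W(E, j) = -2 + (E + j) = -2 + E + j)
H/W(o(1), A(-3)) = 49/(-2 + 0 + 7) = 49/5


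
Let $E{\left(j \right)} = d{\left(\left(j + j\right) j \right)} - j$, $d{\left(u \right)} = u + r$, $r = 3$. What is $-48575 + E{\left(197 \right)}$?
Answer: $28849$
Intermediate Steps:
$d{\left(u \right)} = 3 + u$ ($d{\left(u \right)} = u + 3 = 3 + u$)
$E{\left(j \right)} = 3 - j + 2 j^{2}$ ($E{\left(j \right)} = \left(3 + \left(j + j\right) j\right) - j = \left(3 + 2 j j\right) - j = \left(3 + 2 j^{2}\right) - j = 3 - j + 2 j^{2}$)
$-48575 + E{\left(197 \right)} = -48575 + \left(3 - 197 + 2 \cdot 197^{2}\right) = -48575 + \left(3 - 197 + 2 \cdot 38809\right) = -48575 + \left(3 - 197 + 77618\right) = -48575 + 77424 = 28849$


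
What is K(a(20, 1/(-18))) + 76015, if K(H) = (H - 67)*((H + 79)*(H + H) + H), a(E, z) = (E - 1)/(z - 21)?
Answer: 4662611183575/54439939 ≈ 85647.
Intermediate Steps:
a(E, z) = (-1 + E)/(-21 + z)
K(H) = (-67 + H)*(H + 2*H*(79 + H)) (K(H) = (-67 + H)*((79 + H)*(2*H) + H) = (-67 + H)*(2*H*(79 + H) + H) = (-67 + H)*(H + 2*H*(79 + H)))
K(a(20, 1/(-18))) + 76015 = ((-1 + 20)/(-21 + 1/(-18)))*(-10653 + 2*((-1 + 20)/(-21 + 1/(-18)))**2 + 25*((-1 + 20)/(-21 + 1/(-18)))) + 76015 = (19/(-21 + 1*(-1/18)))*(-10653 + 2*(19/(-21 + 1*(-1/18)))**2 + 25*(19/(-21 + 1*(-1/18)))) + 76015 = (19/(-21 - 1/18))*(-10653 + 2*(19/(-21 - 1/18))**2 + 25*(19/(-21 - 1/18))) + 76015 = (19/(-379/18))*(-10653 + 2*(19/(-379/18))**2 + 25*(19/(-379/18))) + 76015 = (-18/379*19)*(-10653 + 2*(-18/379*19)**2 + 25*(-18/379*19)) + 76015 = -342*(-10653 + 2*(-342/379)**2 + 25*(-342/379))/379 + 76015 = -342*(-10653 + 2*(116964/143641) - 8550/379)/379 + 76015 = -342*(-10653 + 233928/143641 - 8550/379)/379 + 76015 = -342/379*(-1533214095/143641) + 76015 = 524359220490/54439939 + 76015 = 4662611183575/54439939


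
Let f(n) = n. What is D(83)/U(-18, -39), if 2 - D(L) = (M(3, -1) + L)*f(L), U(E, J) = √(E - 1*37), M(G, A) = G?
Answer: 7136*I*√55/55 ≈ 962.22*I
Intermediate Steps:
U(E, J) = √(-37 + E) (U(E, J) = √(E - 37) = √(-37 + E))
D(L) = 2 - L*(3 + L) (D(L) = 2 - (3 + L)*L = 2 - L*(3 + L))
D(83)/U(-18, -39) = (2 - 1*83² - 3*83)/(√(-37 - 18)) = (2 - 1*6889 - 249)/(√(-55)) = (2 - 6889 - 249)/((I*√55)) = -(-7136)*I*√55/55 = 7136*I*√55/55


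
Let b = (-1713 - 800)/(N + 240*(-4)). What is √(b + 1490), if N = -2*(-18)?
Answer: √6502287/66 ≈ 38.636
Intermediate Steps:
N = 36
b = 359/132 (b = (-1713 - 800)/(36 + 240*(-4)) = -2513/(36 - 960) = -2513/(-924) = -2513*(-1/924) = 359/132 ≈ 2.7197)
√(b + 1490) = √(359/132 + 1490) = √(197039/132) = √6502287/66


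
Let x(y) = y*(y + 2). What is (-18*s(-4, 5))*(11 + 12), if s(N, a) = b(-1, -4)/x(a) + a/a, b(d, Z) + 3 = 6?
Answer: -15732/35 ≈ -449.49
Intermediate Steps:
b(d, Z) = 3 (b(d, Z) = -3 + 6 = 3)
x(y) = y*(2 + y)
s(N, a) = 1 + 3/(a*(2 + a)) (s(N, a) = 3/((a*(2 + a))) + a/a = 3*(1/(a*(2 + a))) + 1 = 3/(a*(2 + a)) + 1 = 1 + 3/(a*(2 + a)))
(-18*s(-4, 5))*(11 + 12) = (-18*(3 + 5*(2 + 5))/(5*(2 + 5)))*(11 + 12) = -18*(3 + 5*7)/(5*7)*23 = -18*(3 + 35)/(5*7)*23 = -18*38/(5*7)*23 = -18*38/35*23 = -684/35*23 = -15732/35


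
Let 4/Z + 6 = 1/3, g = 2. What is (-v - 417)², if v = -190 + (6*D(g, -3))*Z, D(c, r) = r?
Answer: 16605625/289 ≈ 57459.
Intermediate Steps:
Z = -12/17 (Z = 4/(-6 + 1/3) = 4/(-6 + 1*(⅓)) = 4/(-6 + ⅓) = 4/(-17/3) = 4*(-3/17) = -12/17 ≈ -0.70588)
v = -3014/17 (v = -190 + (6*(-3))*(-12/17) = -190 - 18*(-12/17) = -190 + 216/17 = -3014/17 ≈ -177.29)
(-v - 417)² = (-1*(-3014/17) - 417)² = (3014/17 - 417)² = (-4075/17)² = 16605625/289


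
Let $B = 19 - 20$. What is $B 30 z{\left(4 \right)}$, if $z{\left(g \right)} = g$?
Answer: $-120$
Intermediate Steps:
$B = -1$ ($B = 19 - 20 = -1$)
$B 30 z{\left(4 \right)} = \left(-1\right) 30 \cdot 4 = \left(-30\right) 4 = -120$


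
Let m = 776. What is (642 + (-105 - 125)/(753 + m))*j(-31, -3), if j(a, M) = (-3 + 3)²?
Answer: 0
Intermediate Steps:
j(a, M) = 0 (j(a, M) = 0² = 0)
(642 + (-105 - 125)/(753 + m))*j(-31, -3) = (642 + (-105 - 125)/(753 + 776))*0 = (642 - 230/1529)*0 = (981388/1529)*0 = 0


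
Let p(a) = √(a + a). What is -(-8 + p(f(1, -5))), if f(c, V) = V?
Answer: 8 - I*√10 ≈ 8.0 - 3.1623*I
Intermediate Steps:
p(a) = √2*√a (p(a) = √(2*a) = √2*√a)
-(-8 + p(f(1, -5))) = -(-8 + √2*√(-5)) = -(-8 + √2*(I*√5)) = -(-8 + I*√10) = 8 - I*√10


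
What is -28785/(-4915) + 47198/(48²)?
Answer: 29829881/1132416 ≈ 26.342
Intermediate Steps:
-28785/(-4915) + 47198/(48²) = -28785*(-1/4915) + 47198/2304 = 5757/983 + 47198*(1/2304) = 5757/983 + 23599/1152 = 29829881/1132416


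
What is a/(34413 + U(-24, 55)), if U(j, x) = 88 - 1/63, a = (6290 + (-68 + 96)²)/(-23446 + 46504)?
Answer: 1179/132587282 ≈ 8.8923e-6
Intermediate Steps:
a = 131/427 (a = (6290 + 28²)/23058 = (6290 + 784)*(1/23058) = 7074*(1/23058) = 131/427 ≈ 0.30679)
U(j, x) = 5543/63 (U(j, x) = 88 - 1*1/63 = 88 - 1/63 = 5543/63)
a/(34413 + U(-24, 55)) = 131/(427*(34413 + 5543/63)) = 131/(427*(2173562/63)) = (131/427)*(63/2173562) = 1179/132587282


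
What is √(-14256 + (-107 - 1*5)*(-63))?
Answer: 60*I*√2 ≈ 84.853*I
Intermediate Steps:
√(-14256 + (-107 - 1*5)*(-63)) = √(-14256 + (-107 - 5)*(-63)) = √(-14256 - 112*(-63)) = √(-14256 + 7056) = √(-7200) = 60*I*√2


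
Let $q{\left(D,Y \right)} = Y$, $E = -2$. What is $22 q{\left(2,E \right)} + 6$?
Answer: $-38$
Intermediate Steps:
$22 q{\left(2,E \right)} + 6 = 22 \left(-2\right) + 6 = -44 + 6 = -38$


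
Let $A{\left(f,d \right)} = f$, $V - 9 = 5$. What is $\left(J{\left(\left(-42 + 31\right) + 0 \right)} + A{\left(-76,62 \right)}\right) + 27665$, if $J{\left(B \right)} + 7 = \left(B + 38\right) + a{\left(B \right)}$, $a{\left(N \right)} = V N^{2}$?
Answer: $29303$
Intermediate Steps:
$V = 14$ ($V = 9 + 5 = 14$)
$a{\left(N \right)} = 14 N^{2}$
$J{\left(B \right)} = 31 + B + 14 B^{2}$ ($J{\left(B \right)} = -7 + \left(\left(B + 38\right) + 14 B^{2}\right) = -7 + \left(\left(38 + B\right) + 14 B^{2}\right) = -7 + \left(38 + B + 14 B^{2}\right) = 31 + B + 14 B^{2}$)
$\left(J{\left(\left(-42 + 31\right) + 0 \right)} + A{\left(-76,62 \right)}\right) + 27665 = \left(\left(31 + \left(\left(-42 + 31\right) + 0\right) + 14 \left(\left(-42 + 31\right) + 0\right)^{2}\right) - 76\right) + 27665 = \left(\left(31 + \left(-11 + 0\right) + 14 \left(-11 + 0\right)^{2}\right) - 76\right) + 27665 = \left(\left(31 - 11 + 14 \left(-11\right)^{2}\right) - 76\right) + 27665 = \left(\left(31 - 11 + 14 \cdot 121\right) - 76\right) + 27665 = \left(\left(31 - 11 + 1694\right) - 76\right) + 27665 = \left(1714 - 76\right) + 27665 = 1638 + 27665 = 29303$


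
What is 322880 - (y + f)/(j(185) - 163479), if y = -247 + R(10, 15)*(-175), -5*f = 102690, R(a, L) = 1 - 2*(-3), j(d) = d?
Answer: 26362172355/81647 ≈ 3.2288e+5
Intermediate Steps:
R(a, L) = 7 (R(a, L) = 1 + 6 = 7)
f = -20538 (f = -⅕*102690 = -20538)
y = -1472 (y = -247 + 7*(-175) = -247 - 1225 = -1472)
322880 - (y + f)/(j(185) - 163479) = 322880 - (-1472 - 20538)/(185 - 163479) = 322880 - (-22010)/(-163294) = 322880 - (-22010)*(-1)/163294 = 322880 - 1*11005/81647 = 322880 - 11005/81647 = 26362172355/81647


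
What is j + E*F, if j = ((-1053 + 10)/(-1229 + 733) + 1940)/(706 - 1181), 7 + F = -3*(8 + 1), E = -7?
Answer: 55109517/235600 ≈ 233.91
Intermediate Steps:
F = -34 (F = -7 - 3*(8 + 1) = -7 - 3*9 = -7 - 27 = -34)
j = -963283/235600 (j = (-1043/(-496) + 1940)/(-475) = (-1043*(-1/496) + 1940)*(-1/475) = (1043/496 + 1940)*(-1/475) = (963283/496)*(-1/475) = -963283/235600 ≈ -4.0886)
j + E*F = -963283/235600 - 7*(-34) = -963283/235600 + 238 = 55109517/235600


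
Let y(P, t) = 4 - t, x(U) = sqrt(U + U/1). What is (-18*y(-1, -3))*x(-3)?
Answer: -126*I*sqrt(6) ≈ -308.64*I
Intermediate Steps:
x(U) = sqrt(2)*sqrt(U) (x(U) = sqrt(U + U*1) = sqrt(U + U) = sqrt(2*U) = sqrt(2)*sqrt(U))
(-18*y(-1, -3))*x(-3) = (-18*(4 - 1*(-3)))*(sqrt(2)*sqrt(-3)) = (-18*(4 + 3))*(sqrt(2)*(I*sqrt(3))) = (-18*7)*(I*sqrt(6)) = -126*I*sqrt(6)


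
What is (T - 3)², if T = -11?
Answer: 196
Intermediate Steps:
(T - 3)² = (-11 - 3)² = (-14)² = 196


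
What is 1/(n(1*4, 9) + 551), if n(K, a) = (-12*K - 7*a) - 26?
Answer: 1/414 ≈ 0.0024155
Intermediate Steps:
n(K, a) = -26 - 12*K - 7*a
1/(n(1*4, 9) + 551) = 1/((-26 - 12*4 - 7*9) + 551) = 1/((-26 - 12*4 - 63) + 551) = 1/((-26 - 48 - 63) + 551) = 1/(-137 + 551) = 1/414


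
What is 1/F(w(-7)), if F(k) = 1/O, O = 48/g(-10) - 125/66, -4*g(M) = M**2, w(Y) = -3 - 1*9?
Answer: -6293/1650 ≈ -3.8139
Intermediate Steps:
w(Y) = -12 (w(Y) = -3 - 9 = -12)
g(M) = -M**2/4
O = -6293/1650 (O = 48/((-1/4*(-10)**2)) - 125/66 = 48/((-1/4*100)) - 125*1/66 = 48/(-25) - 125/66 = 48*(-1/25) - 125/66 = -48/25 - 125/66 = -6293/1650 ≈ -3.8139)
F(k) = -1650/6293 (F(k) = 1/(-6293/1650) = -1650/6293)
1/F(w(-7)) = 1/(-1650/6293) = -6293/1650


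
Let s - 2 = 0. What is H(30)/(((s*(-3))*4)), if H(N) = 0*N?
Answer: 0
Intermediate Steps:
s = 2 (s = 2 + 0 = 2)
H(N) = 0
H(30)/(((s*(-3))*4)) = 0/(((2*(-3))*4)) = 0/((-6*4)) = 0/(-24) = 0*(-1/24) = 0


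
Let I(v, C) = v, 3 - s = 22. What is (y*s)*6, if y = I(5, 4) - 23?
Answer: 2052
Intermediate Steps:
s = -19 (s = 3 - 1*22 = 3 - 22 = -19)
y = -18 (y = 5 - 23 = -18)
(y*s)*6 = -18*(-19)*6 = 342*6 = 2052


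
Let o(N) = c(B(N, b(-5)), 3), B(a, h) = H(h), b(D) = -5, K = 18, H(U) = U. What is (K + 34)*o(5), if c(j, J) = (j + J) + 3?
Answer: 52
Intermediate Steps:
B(a, h) = h
c(j, J) = 3 + J + j (c(j, J) = (J + j) + 3 = 3 + J + j)
o(N) = 1 (o(N) = 3 + 3 - 5 = 1)
(K + 34)*o(5) = (18 + 34)*1 = 52*1 = 52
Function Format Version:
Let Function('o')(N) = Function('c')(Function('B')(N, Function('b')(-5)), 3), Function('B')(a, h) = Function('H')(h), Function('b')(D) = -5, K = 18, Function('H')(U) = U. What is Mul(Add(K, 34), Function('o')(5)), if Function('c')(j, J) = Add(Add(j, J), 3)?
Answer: 52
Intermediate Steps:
Function('B')(a, h) = h
Function('c')(j, J) = Add(3, J, j) (Function('c')(j, J) = Add(Add(J, j), 3) = Add(3, J, j))
Function('o')(N) = 1 (Function('o')(N) = Add(3, 3, -5) = 1)
Mul(Add(K, 34), Function('o')(5)) = Mul(Add(18, 34), 1) = Mul(52, 1) = 52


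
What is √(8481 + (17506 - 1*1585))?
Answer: 7*√498 ≈ 156.21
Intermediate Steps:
√(8481 + (17506 - 1*1585)) = √(8481 + (17506 - 1585)) = √(8481 + 15921) = √24402 = 7*√498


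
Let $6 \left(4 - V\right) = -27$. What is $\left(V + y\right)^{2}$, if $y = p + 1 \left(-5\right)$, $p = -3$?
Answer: $\frac{1}{4} \approx 0.25$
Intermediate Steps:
$V = \frac{17}{2}$ ($V = 4 - - \frac{9}{2} = 4 + \frac{9}{2} = \frac{17}{2} \approx 8.5$)
$y = -8$ ($y = -3 + 1 \left(-5\right) = -3 - 5 = -8$)
$\left(V + y\right)^{2} = \left(\frac{17}{2} - 8\right)^{2} = \left(\frac{1}{2}\right)^{2} = \frac{1}{4}$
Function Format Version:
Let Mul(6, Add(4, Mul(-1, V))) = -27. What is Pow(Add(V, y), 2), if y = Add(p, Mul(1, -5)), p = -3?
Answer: Rational(1, 4) ≈ 0.25000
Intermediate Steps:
V = Rational(17, 2) (V = Add(4, Mul(Rational(-1, 6), -27)) = Add(4, Rational(9, 2)) = Rational(17, 2) ≈ 8.5000)
y = -8 (y = Add(-3, Mul(1, -5)) = Add(-3, -5) = -8)
Pow(Add(V, y), 2) = Pow(Add(Rational(17, 2), -8), 2) = Pow(Rational(1, 2), 2) = Rational(1, 4)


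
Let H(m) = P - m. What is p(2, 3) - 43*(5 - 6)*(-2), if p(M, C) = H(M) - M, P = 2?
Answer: -88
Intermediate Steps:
H(m) = 2 - m
p(M, C) = 2 - 2*M (p(M, C) = (2 - M) - M = 2 - 2*M)
p(2, 3) - 43*(5 - 6)*(-2) = (2 - 2*2) - 43*(5 - 6)*(-2) = (2 - 4) - (-43)*(-2) = -2 - 43*2 = -2 - 86 = -88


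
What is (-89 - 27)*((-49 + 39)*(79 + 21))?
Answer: 116000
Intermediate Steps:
(-89 - 27)*((-49 + 39)*(79 + 21)) = -(-1160)*100 = -116*(-1000) = 116000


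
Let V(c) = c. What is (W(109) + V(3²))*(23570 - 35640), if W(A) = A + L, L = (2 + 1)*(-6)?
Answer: -1207000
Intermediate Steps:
L = -18 (L = 3*(-6) = -18)
W(A) = -18 + A (W(A) = A - 18 = -18 + A)
(W(109) + V(3²))*(23570 - 35640) = ((-18 + 109) + 3²)*(23570 - 35640) = (91 + 9)*(-12070) = 100*(-12070) = -1207000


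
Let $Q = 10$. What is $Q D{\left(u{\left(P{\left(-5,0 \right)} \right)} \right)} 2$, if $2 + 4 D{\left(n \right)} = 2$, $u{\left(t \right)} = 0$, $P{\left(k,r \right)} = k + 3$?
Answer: $0$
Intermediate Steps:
$P{\left(k,r \right)} = 3 + k$
$D{\left(n \right)} = 0$ ($D{\left(n \right)} = - \frac{1}{2} + \frac{1}{4} \cdot 2 = - \frac{1}{2} + \frac{1}{2} = 0$)
$Q D{\left(u{\left(P{\left(-5,0 \right)} \right)} \right)} 2 = 10 \cdot 0 \cdot 2 = 0 \cdot 2 = 0$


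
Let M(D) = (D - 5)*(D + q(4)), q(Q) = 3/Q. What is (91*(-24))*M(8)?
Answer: -57330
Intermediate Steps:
M(D) = (-5 + D)*(¾ + D) (M(D) = (D - 5)*(D + 3/4) = (-5 + D)*(D + 3*(¼)) = (-5 + D)*(D + ¾) = (-5 + D)*(¾ + D))
(91*(-24))*M(8) = (91*(-24))*(-15/4 + 8² - 17/4*8) = -2184*(-15/4 + 64 - 34) = -2184*105/4 = -57330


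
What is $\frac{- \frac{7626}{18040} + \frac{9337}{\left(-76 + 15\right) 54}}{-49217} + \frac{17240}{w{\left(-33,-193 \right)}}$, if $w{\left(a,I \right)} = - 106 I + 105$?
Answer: $\frac{307470150622883}{366705896620140} \approx 0.83846$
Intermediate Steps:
$w{\left(a,I \right)} = 105 - 106 I$
$\frac{- \frac{7626}{18040} + \frac{9337}{\left(-76 + 15\right) 54}}{-49217} + \frac{17240}{w{\left(-33,-193 \right)}} = \frac{- \frac{7626}{18040} + \frac{9337}{\left(-76 + 15\right) 54}}{-49217} + \frac{17240}{105 - -20458} = \left(\left(-7626\right) \frac{1}{18040} + \frac{9337}{\left(-61\right) 54}\right) \left(- \frac{1}{49217}\right) + \frac{17240}{105 + 20458} = \left(- \frac{93}{220} + \frac{9337}{-3294}\right) \left(- \frac{1}{49217}\right) + \frac{17240}{20563} = \left(- \frac{93}{220} + 9337 \left(- \frac{1}{3294}\right)\right) \left(- \frac{1}{49217}\right) + 17240 \cdot \frac{1}{20563} = \left(- \frac{93}{220} - \frac{9337}{3294}\right) \left(- \frac{1}{49217}\right) + \frac{17240}{20563} = \left(- \frac{1180241}{362340}\right) \left(- \frac{1}{49217}\right) + \frac{17240}{20563} = \frac{1180241}{17833287780} + \frac{17240}{20563} = \frac{307470150622883}{366705896620140}$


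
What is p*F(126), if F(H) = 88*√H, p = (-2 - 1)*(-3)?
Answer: 2376*√14 ≈ 8890.2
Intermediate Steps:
p = 9 (p = -3*(-3) = 9)
p*F(126) = 9*(88*√126) = 9*(88*(3*√14)) = 9*(264*√14) = 2376*√14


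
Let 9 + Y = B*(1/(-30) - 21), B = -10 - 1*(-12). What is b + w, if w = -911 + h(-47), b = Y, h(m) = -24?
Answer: -14791/15 ≈ -986.07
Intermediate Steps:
B = 2 (B = -10 + 12 = 2)
Y = -766/15 (Y = -9 + 2*(1/(-30) - 21) = -9 + 2*(-1/30 - 21) = -9 + 2*(-631/30) = -9 - 631/15 = -766/15 ≈ -51.067)
b = -766/15 ≈ -51.067
w = -935 (w = -911 - 24 = -935)
b + w = -766/15 - 935 = -14791/15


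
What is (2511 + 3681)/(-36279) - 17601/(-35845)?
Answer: 46288271/144491195 ≈ 0.32035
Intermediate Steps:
(2511 + 3681)/(-36279) - 17601/(-35845) = 6192*(-1/36279) - 17601*(-1/35845) = -688/4031 + 17601/35845 = 46288271/144491195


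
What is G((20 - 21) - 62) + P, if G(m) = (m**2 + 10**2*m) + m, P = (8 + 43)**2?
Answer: 207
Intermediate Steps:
P = 2601 (P = 51**2 = 2601)
G(m) = m**2 + 101*m (G(m) = (m**2 + 100*m) + m = m**2 + 101*m)
G((20 - 21) - 62) + P = ((20 - 21) - 62)*(101 + ((20 - 21) - 62)) + 2601 = (-1 - 62)*(101 + (-1 - 62)) + 2601 = -63*(101 - 63) + 2601 = -63*38 + 2601 = -2394 + 2601 = 207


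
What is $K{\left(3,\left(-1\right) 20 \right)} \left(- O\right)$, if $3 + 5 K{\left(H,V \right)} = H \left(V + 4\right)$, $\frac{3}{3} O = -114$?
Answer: $- \frac{5814}{5} \approx -1162.8$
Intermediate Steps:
$O = -114$
$K{\left(H,V \right)} = - \frac{3}{5} + \frac{H \left(4 + V\right)}{5}$ ($K{\left(H,V \right)} = - \frac{3}{5} + \frac{H \left(V + 4\right)}{5} = - \frac{3}{5} + \frac{H \left(4 + V\right)}{5}$)
$K{\left(3,\left(-1\right) 20 \right)} \left(- O\right) = \left(- \frac{3}{5} + \frac{4}{5} \cdot 3 + \frac{1}{5} \cdot 3 \left(\left(-1\right) 20\right)\right) \left(\left(-1\right) \left(-114\right)\right) = \left(- \frac{3}{5} + \frac{12}{5} + \frac{1}{5} \cdot 3 \left(-20\right)\right) 114 = \left(- \frac{3}{5} + \frac{12}{5} - 12\right) 114 = \left(- \frac{51}{5}\right) 114 = - \frac{5814}{5}$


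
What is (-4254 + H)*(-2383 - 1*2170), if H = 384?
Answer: 17620110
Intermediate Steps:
(-4254 + H)*(-2383 - 1*2170) = (-4254 + 384)*(-2383 - 1*2170) = -3870*(-2383 - 2170) = -3870*(-4553) = 17620110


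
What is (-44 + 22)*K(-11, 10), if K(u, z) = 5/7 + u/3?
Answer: 1364/21 ≈ 64.952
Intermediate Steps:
K(u, z) = 5/7 + u/3 (K(u, z) = 5*(⅐) + u*(⅓) = 5/7 + u/3)
(-44 + 22)*K(-11, 10) = (-44 + 22)*(5/7 + (⅓)*(-11)) = -22*(5/7 - 11/3) = -22*(-62/21) = 1364/21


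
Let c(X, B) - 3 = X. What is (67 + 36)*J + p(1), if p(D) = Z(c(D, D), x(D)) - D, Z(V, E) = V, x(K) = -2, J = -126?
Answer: -12975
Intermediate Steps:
c(X, B) = 3 + X
p(D) = 3 (p(D) = (3 + D) - D = 3)
(67 + 36)*J + p(1) = (67 + 36)*(-126) + 3 = 103*(-126) + 3 = -12978 + 3 = -12975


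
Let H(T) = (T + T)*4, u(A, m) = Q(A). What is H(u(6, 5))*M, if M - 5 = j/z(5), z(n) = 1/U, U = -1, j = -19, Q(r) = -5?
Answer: -960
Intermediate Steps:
u(A, m) = -5
z(n) = -1 (z(n) = 1/(-1) = -1)
H(T) = 8*T (H(T) = (2*T)*4 = 8*T)
M = 24 (M = 5 - 19/(-1) = 5 - 19*(-1) = 5 + 19 = 24)
H(u(6, 5))*M = (8*(-5))*24 = -40*24 = -960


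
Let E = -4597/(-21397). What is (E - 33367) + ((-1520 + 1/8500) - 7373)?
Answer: -7685977274103/181874500 ≈ -42260.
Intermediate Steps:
E = 4597/21397 (E = -4597*(-1/21397) = 4597/21397 ≈ 0.21484)
(E - 33367) + ((-1520 + 1/8500) - 7373) = (4597/21397 - 33367) + ((-1520 + 1/8500) - 7373) = -713949102/21397 + ((-1520 + 1/8500) - 7373) = -713949102/21397 + (-12919999/8500 - 7373) = -713949102/21397 - 75590499/8500 = -7685977274103/181874500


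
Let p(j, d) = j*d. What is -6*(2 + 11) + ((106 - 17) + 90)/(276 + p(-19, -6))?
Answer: -30241/390 ≈ -77.541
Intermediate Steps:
p(j, d) = d*j
-6*(2 + 11) + ((106 - 17) + 90)/(276 + p(-19, -6)) = -6*(2 + 11) + ((106 - 17) + 90)/(276 - 6*(-19)) = -6*13 + (89 + 90)/(276 + 114) = -78 + 179/390 = -30241/390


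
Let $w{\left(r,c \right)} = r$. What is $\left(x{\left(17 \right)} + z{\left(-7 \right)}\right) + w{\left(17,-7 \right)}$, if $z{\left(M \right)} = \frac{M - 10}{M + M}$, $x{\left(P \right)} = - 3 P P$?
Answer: $- \frac{11883}{14} \approx -848.79$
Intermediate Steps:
$x{\left(P \right)} = - 3 P^{2}$
$z{\left(M \right)} = \frac{-10 + M}{2 M}$
$\left(x{\left(17 \right)} + z{\left(-7 \right)}\right) + w{\left(17,-7 \right)} = \left(- 3 \cdot 17^{2} + \frac{-10 - 7}{2 \left(-7\right)}\right) + 17 = \left(\left(-3\right) 289 + \frac{1}{2} \left(- \frac{1}{7}\right) \left(-17\right)\right) + 17 = \left(-867 + \frac{17}{14}\right) + 17 = - \frac{12121}{14} + 17 = - \frac{11883}{14}$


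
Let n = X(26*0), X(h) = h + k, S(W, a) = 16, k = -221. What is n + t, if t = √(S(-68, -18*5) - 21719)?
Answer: -221 + I*√21703 ≈ -221.0 + 147.32*I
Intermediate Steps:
X(h) = -221 + h (X(h) = h - 221 = -221 + h)
n = -221 (n = -221 + 26*0 = -221 + 0 = -221)
t = I*√21703 (t = √(16 - 21719) = √(-21703) = I*√21703 ≈ 147.32*I)
n + t = -221 + I*√21703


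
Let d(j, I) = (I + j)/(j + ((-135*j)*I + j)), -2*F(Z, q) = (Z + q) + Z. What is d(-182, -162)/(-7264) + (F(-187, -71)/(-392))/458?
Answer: -7180619189/5794010208896 ≈ -0.0012393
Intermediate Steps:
F(Z, q) = -Z - q/2 (F(Z, q) = -((Z + q) + Z)/2 = -(q + 2*Z)/2 = -Z - q/2)
d(j, I) = (I + j)/(2*j - 135*I*j) (d(j, I) = (I + j)/(j + (-135*I*j + j)) = (I + j)/(j + (j - 135*I*j)) = (I + j)/(2*j - 135*I*j))
d(-182, -162)/(-7264) + (F(-187, -71)/(-392))/458 = ((-1*(-162) - 1*(-182))/((-182)*(-2 + 135*(-162))))/(-7264) + ((-1*(-187) - ½*(-71))/(-392))/458 = -(162 + 182)/(182*(-2 - 21870))*(-1/7264) + ((187 + 71/2)*(-1/392))*(1/458) = -1/182*344/(-21872)*(-1/7264) + ((445/2)*(-1/392))*(1/458) = -1/182*(-1/21872)*344*(-1/7264) - 445/784*1/458 = (43/497588)*(-1/7264) - 445/359072 = -43/3614479232 - 445/359072 = -7180619189/5794010208896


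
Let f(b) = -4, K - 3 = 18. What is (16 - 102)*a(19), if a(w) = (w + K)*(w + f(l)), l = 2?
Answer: -51600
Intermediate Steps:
K = 21 (K = 3 + 18 = 21)
a(w) = (-4 + w)*(21 + w) (a(w) = (w + 21)*(w - 4) = (21 + w)*(-4 + w) = (-4 + w)*(21 + w))
(16 - 102)*a(19) = (16 - 102)*(-84 + 19² + 17*19) = -86*(-84 + 361 + 323) = -86*600 = -51600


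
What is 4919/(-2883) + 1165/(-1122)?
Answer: -2959271/1078242 ≈ -2.7445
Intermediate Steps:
4919/(-2883) + 1165/(-1122) = 4919*(-1/2883) + 1165*(-1/1122) = -4919/2883 - 1165/1122 = -2959271/1078242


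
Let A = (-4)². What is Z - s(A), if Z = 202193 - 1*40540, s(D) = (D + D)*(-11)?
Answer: 162005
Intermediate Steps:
A = 16
s(D) = -22*D (s(D) = (2*D)*(-11) = -22*D)
Z = 161653 (Z = 202193 - 40540 = 161653)
Z - s(A) = 161653 - (-22)*16 = 161653 - 1*(-352) = 161653 + 352 = 162005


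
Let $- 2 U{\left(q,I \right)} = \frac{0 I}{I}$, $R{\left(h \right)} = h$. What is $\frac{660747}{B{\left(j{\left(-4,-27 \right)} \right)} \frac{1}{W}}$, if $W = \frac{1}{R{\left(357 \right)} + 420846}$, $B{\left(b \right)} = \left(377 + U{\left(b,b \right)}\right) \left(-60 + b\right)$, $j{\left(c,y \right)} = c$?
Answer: $- \frac{220249}{3387595328} \approx -6.5016 \cdot 10^{-5}$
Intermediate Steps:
$U{\left(q,I \right)} = 0$ ($U{\left(q,I \right)} = - \frac{0 I \frac{1}{I}}{2} = - \frac{0 \frac{1}{I}}{2} = \left(- \frac{1}{2}\right) 0 = 0$)
$B{\left(b \right)} = -22620 + 377 b$ ($B{\left(b \right)} = \left(377 + 0\right) \left(-60 + b\right) = 377 \left(-60 + b\right) = -22620 + 377 b$)
$W = \frac{1}{421203}$ ($W = \frac{1}{357 + 420846} = \frac{1}{421203} \approx 2.3742 \cdot 10^{-6}$)
$\frac{660747}{B{\left(j{\left(-4,-27 \right)} \right)} \frac{1}{W}} = \frac{660747}{\left(-22620 + 377 \left(-4\right)\right) \frac{1}{\frac{1}{421203}}} = \frac{660747}{\left(-22620 - 1508\right) 421203} = \frac{660747}{\left(-24128\right) 421203} = \frac{660747}{-10162785984} = 660747 \left(- \frac{1}{10162785984}\right) = - \frac{220249}{3387595328}$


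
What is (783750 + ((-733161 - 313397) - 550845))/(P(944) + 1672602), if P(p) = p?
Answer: -813653/1673546 ≈ -0.48619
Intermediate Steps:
(783750 + ((-733161 - 313397) - 550845))/(P(944) + 1672602) = (783750 + ((-733161 - 313397) - 550845))/(944 + 1672602) = (783750 + (-1046558 - 550845))/1673546 = (783750 - 1597403)*(1/1673546) = -813653*1/1673546 = -813653/1673546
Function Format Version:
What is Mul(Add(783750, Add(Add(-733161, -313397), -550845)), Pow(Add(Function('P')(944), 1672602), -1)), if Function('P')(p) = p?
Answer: Rational(-813653, 1673546) ≈ -0.48619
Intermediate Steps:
Mul(Add(783750, Add(Add(-733161, -313397), -550845)), Pow(Add(Function('P')(944), 1672602), -1)) = Mul(Add(783750, Add(Add(-733161, -313397), -550845)), Pow(Add(944, 1672602), -1)) = Mul(Add(783750, Add(-1046558, -550845)), Pow(1673546, -1)) = Mul(Add(783750, -1597403), Rational(1, 1673546)) = Mul(-813653, Rational(1, 1673546)) = Rational(-813653, 1673546)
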